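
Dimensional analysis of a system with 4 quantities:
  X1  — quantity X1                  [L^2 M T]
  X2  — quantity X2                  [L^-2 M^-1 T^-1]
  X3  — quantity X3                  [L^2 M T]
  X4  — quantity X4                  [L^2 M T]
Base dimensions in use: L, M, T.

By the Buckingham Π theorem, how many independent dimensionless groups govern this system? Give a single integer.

3

Exponent matrix [L,M,T] × [X1,X2,X3,X4]:
  L: [ 2 -2  2  2]
  M: [ 1 -1  1  1]
  T: [ 1 -1  1  1]
Echelon form has 1 nonzero rows (pivots: X1)
Π count = n − r = 4 − 1 = 3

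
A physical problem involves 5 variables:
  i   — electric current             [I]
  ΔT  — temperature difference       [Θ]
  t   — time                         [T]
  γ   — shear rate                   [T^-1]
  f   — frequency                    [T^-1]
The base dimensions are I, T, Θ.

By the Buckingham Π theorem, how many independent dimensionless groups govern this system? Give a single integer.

2

Dimensional matrix (I×T×Θ by i×ΔT×t×γ×f):
  I: [ 1  0  0  0  0]
  T: [ 0  0  1 -1 -1]
  Θ: [ 0  1  0  0  0]
Echelon form has 3 nonzero rows (pivots: i,ΔT,t)
5 vars − rank 3 = 2 Π groups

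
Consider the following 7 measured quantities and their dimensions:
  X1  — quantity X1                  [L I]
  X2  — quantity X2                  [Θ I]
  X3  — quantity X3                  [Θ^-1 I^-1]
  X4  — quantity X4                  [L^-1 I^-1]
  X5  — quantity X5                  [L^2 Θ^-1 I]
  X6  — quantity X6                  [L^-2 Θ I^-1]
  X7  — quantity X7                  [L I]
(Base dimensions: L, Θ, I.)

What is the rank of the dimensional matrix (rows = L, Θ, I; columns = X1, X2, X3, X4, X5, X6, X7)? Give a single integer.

2

Dimensional matrix (L×Θ×I by X1×X2×X3×X4×X5×X6×X7):
  L: [ 1  0  0 -1  2 -2  1]
  Θ: [ 0  1 -1  0 -1  1  0]
  I: [ 1  1 -1 -1  1 -1  1]
RREF → pivots at {X1,X2} ⇒ r = 2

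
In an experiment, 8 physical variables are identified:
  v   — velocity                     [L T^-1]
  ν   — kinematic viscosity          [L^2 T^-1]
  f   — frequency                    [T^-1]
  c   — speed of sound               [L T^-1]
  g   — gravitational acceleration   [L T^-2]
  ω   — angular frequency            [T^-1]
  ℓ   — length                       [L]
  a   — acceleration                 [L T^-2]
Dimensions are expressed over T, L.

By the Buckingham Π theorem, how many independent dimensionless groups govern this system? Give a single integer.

Write exponents as rows T,L / cols v,ν,f,c,g,ω,ℓ,a:
  T: [-1 -1 -1 -1 -2 -1  0 -2]
  L: [ 1  2  0  1  1  0  1  1]
Echelon form has 2 nonzero rows (pivots: v,ν)
Π count = n − r = 8 − 2 = 6

6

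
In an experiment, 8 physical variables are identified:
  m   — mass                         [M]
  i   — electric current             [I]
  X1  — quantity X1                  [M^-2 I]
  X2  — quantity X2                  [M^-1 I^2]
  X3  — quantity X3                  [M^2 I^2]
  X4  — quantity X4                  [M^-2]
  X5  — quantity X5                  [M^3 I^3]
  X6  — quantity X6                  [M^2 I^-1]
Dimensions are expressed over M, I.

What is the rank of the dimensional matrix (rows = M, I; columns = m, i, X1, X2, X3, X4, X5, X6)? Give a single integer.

2

Exponent matrix [M,I] × [m,i,X1,X2,X3,X4,X5,X6]:
  M: [ 1  0 -2 -1  2 -2  3  2]
  I: [ 0  1  1  2  2  0  3 -1]
Row reduction gives pivot columns m,i; rank = 2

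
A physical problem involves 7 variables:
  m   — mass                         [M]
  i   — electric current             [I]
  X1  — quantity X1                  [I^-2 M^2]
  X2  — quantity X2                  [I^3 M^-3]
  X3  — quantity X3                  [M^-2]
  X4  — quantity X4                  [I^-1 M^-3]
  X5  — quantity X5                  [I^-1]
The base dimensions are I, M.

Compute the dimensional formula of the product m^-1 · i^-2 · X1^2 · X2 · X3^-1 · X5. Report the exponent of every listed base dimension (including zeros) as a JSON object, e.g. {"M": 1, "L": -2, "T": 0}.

{"I": -4, "M": 2}

Write exponents as rows I,M / cols m,i,X1,X2,X3,X4,X5:
  I: [ 0  1 -2  3  0 -1 -1]
  M: [ 1  0  2 -3 -2 -3  0]
  [I]: (-1)·0+(-2)·1+(2)·-2+(1)·3+(-1)·0+(1)·-1 = -4
  [M]: (-1)·1+(-2)·0+(2)·2+(1)·-3+(-1)·-2+(1)·0 = 2
⇒ I^-4 M^2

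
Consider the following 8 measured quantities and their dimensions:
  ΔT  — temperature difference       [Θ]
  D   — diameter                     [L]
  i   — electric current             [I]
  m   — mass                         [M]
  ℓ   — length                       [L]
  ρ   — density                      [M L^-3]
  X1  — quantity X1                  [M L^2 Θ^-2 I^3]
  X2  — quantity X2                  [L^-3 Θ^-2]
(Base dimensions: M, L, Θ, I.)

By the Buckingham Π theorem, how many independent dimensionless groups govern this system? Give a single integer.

4

Write exponents as rows M,L,Θ,I / cols ΔT,D,i,m,ℓ,ρ,X1,X2:
  M: [ 0  0  0  1  0  1  1  0]
  L: [ 0  1  0  0  1 -3  2 -3]
  Θ: [ 1  0  0  0  0  0 -2 -2]
  I: [ 0  0  1  0  0  0  3  0]
RREF → pivots at {ΔT,D,i,m} ⇒ r = 4
Π count = n − r = 8 − 4 = 4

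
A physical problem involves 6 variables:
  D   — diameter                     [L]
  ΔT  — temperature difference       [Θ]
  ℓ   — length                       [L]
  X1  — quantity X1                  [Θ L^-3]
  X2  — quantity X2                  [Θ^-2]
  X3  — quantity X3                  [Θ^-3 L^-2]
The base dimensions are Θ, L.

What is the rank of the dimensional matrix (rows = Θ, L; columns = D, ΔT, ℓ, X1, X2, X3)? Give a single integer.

2

Dimensional matrix (Θ×L by D×ΔT×ℓ×X1×X2×X3):
  Θ: [ 0  1  0  1 -2 -3]
  L: [ 1  0  1 -3  0 -2]
Echelon form has 2 nonzero rows (pivots: D,ΔT)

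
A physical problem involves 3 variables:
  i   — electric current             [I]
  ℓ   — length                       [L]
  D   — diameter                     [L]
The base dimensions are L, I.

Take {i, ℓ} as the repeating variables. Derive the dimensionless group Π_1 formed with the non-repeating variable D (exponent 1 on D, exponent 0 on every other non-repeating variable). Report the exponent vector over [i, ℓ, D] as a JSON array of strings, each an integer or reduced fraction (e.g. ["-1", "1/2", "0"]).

["0", "-1", "1"]

Dimensional matrix (L×I by i×ℓ×D):
  L: [ 0  1  1]
  I: [ 1  0  0]
Row reduction gives pivot columns i,ℓ; rank = 2
Pivot set = {i,ℓ}, free = {D}
RREF:
  r0: [   1    0    0]
  r1: [   0    1    1]
Fix exponent of D at 1; solve each RREF row for its pivot's exponent:
  r0: exp(i) + (0)·1 = 0 ⇒ exp(i) = 0
  r1: exp(ℓ) + (1)·1 = 0 ⇒ exp(ℓ) = -1
Π_1 = ℓ^-1 · D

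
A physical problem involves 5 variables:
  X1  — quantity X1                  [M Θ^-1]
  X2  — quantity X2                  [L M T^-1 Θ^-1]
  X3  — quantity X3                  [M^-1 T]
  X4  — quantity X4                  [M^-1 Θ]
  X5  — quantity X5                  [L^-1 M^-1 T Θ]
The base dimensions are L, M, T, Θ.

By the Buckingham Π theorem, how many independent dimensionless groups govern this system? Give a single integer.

Dimensional matrix (L×M×T×Θ by X1×X2×X3×X4×X5):
  L: [ 0  1  0  0 -1]
  M: [ 1  1 -1 -1 -1]
  T: [ 0 -1  1  0  1]
  Θ: [-1 -1  0  1  1]
RREF → pivots at {X1,X2,X3} ⇒ r = 3
Π count = n − r = 5 − 3 = 2

2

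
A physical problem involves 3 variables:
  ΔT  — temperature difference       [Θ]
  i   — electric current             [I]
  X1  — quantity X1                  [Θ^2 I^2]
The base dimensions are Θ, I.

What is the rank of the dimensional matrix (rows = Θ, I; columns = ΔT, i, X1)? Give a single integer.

Write exponents as rows Θ,I / cols ΔT,i,X1:
  Θ: [ 1  0  2]
  I: [ 0  1  2]
Row reduction gives pivot columns ΔT,i; rank = 2

2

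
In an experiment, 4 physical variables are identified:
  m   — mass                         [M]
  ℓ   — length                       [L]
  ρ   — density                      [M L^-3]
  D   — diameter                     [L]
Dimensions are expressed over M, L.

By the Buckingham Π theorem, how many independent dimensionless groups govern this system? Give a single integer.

2

Write exponents as rows M,L / cols m,ℓ,ρ,D:
  M: [ 1  0  1  0]
  L: [ 0  1 -3  1]
Row reduction gives pivot columns m,ℓ; rank = 2
n=4, r=2 ⇒ 2 dimensionless groups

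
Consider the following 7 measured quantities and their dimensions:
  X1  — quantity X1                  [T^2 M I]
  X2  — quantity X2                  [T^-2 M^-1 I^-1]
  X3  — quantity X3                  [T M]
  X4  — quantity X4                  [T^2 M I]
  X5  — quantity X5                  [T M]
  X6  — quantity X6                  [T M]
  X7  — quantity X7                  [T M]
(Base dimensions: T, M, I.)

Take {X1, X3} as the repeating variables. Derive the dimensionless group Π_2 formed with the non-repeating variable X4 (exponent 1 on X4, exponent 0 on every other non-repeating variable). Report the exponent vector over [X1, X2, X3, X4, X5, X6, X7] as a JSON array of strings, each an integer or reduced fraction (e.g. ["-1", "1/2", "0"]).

Write exponents as rows T,M,I / cols X1,X2,X3,X4,X5,X6,X7:
  T: [ 2 -2  1  2  1  1  1]
  M: [ 1 -1  1  1  1  1  1]
  I: [ 1 -1  0  1  0  0  0]
RREF → pivots at {X1,X3} ⇒ r = 2
Repeat: X1,X3; free: X2,X4,X5,X6,X7
RREF:
  r0: [   1   -1    0    1    0    0    0]
  r1: [   0    0    1    0    1    1    1]
  r2: [   0    0    0    0    0    0    0]
Fix exponent of X4 at 1, X2 at 0, X5 at 0, X6 at 0, X7 at 0; solve each RREF row for its pivot's exponent:
  r0: exp(X1) + (1)·1 = 0 ⇒ exp(X1) = -1
  r1: exp(X3) + (0)·1 = 0 ⇒ exp(X3) = 0
Π_2 = X1^-1 · X4

["-1", "0", "0", "1", "0", "0", "0"]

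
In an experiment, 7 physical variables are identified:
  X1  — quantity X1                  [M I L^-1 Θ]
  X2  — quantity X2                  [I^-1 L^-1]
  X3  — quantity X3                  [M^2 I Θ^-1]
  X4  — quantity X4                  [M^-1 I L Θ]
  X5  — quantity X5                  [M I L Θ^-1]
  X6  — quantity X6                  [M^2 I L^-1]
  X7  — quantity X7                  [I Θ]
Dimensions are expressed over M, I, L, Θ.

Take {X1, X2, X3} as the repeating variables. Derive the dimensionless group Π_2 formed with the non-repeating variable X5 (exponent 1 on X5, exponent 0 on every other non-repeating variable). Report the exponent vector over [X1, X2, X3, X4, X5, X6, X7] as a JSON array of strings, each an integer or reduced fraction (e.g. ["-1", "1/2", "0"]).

Dimensional matrix (M×I×L×Θ by X1×X2×X3×X4×X5×X6×X7):
  M: [ 1  0  2 -1  1  2  0]
  I: [ 1 -1  1  1  1  1  1]
  L: [-1 -1  0  1  1 -1  0]
  Θ: [ 1  0 -1  1 -1  0  1]
Echelon form has 3 nonzero rows (pivots: X1,X2,X3)
Pivot set = {X1,X2,X3}, free = {X4,X5,X6,X7}
RREF:
  r0: [   1    0    0  1/3 -1/3  2/3  2/3]
  r1: [   0    1    0 -4/3 -2/3  1/3 -2/3]
  r2: [   0    0    1 -2/3  2/3  2/3 -1/3]
  r3: [   0    0    0    0    0    0    0]
Fix exponent of X5 at 1, X4 at 0, X6 at 0, X7 at 0; solve each RREF row for its pivot's exponent:
  r0: exp(X1) + (-1/3)·1 = 0 ⇒ exp(X1) = 1/3
  r1: exp(X2) + (-2/3)·1 = 0 ⇒ exp(X2) = 2/3
  r2: exp(X3) + (2/3)·1 = 0 ⇒ exp(X3) = -2/3
Π_2 = X1^(1/3) · X2^(2/3) · X3^(-2/3) · X5

["1/3", "2/3", "-2/3", "0", "1", "0", "0"]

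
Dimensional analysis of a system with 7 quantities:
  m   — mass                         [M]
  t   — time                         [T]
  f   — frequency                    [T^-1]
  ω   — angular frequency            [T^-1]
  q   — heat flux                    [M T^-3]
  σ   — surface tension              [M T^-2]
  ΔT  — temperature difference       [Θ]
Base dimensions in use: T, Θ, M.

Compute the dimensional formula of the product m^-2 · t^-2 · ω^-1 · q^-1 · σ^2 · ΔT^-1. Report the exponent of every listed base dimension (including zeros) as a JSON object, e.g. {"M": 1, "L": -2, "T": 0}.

Dimensional matrix (T×Θ×M by m×t×f×ω×q×σ×ΔT):
  T: [ 0  1 -1 -1 -3 -2  0]
  Θ: [ 0  0  0  0  0  0  1]
  M: [ 1  0  0  0  1  1  0]
  [T]: (-2)·0+(-2)·1+(-1)·-1+(-1)·-3+(2)·-2+(-1)·0 = -2
  [Θ]: (-2)·0+(-2)·0+(-1)·0+(-1)·0+(2)·0+(-1)·1 = -1
  [M]: (-2)·1+(-2)·0+(-1)·0+(-1)·1+(2)·1+(-1)·0 = -1
⇒ T^-2 Θ^-1 M^-1

{"T": -2, "Θ": -1, "M": -1}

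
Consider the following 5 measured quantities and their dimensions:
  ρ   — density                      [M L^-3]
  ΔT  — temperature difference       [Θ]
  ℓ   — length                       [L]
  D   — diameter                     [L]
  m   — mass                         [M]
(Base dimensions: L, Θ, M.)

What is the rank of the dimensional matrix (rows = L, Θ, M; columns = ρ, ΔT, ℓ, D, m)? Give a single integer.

Dimensional matrix (L×Θ×M by ρ×ΔT×ℓ×D×m):
  L: [-3  0  1  1  0]
  Θ: [ 0  1  0  0  0]
  M: [ 1  0  0  0  1]
Echelon form has 3 nonzero rows (pivots: ρ,ΔT,ℓ)

3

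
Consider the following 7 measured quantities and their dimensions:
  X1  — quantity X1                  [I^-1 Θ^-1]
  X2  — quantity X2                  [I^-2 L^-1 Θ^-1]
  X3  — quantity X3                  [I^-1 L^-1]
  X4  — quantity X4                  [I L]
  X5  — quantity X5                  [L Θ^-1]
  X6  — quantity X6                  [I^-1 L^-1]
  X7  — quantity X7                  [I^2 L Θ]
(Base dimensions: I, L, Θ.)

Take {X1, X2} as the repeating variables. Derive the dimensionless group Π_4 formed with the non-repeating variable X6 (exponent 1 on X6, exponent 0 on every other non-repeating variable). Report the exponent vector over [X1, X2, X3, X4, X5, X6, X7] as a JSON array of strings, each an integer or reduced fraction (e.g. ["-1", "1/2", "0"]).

Write exponents as rows I,L,Θ / cols X1,X2,X3,X4,X5,X6,X7:
  I: [-1 -2 -1  1  0 -1  2]
  L: [ 0 -1 -1  1  1 -1  1]
  Θ: [-1 -1  0  0 -1  0  1]
Echelon form has 2 nonzero rows (pivots: X1,X2)
Pivot set = {X1,X2}, free = {X3,X4,X5,X6,X7}
RREF:
  r0: [   1    0   -1    1    2   -1    0]
  r1: [   0    1    1   -1   -1    1   -1]
  r2: [   0    0    0    0    0    0    0]
Fix exponent of X6 at 1, X3 at 0, X4 at 0, X5 at 0, X7 at 0; solve each RREF row for its pivot's exponent:
  r0: exp(X1) + (-1)·1 = 0 ⇒ exp(X1) = 1
  r1: exp(X2) + (1)·1 = 0 ⇒ exp(X2) = -1
Π_4 = X1 · X2^-1 · X6

["1", "-1", "0", "0", "0", "1", "0"]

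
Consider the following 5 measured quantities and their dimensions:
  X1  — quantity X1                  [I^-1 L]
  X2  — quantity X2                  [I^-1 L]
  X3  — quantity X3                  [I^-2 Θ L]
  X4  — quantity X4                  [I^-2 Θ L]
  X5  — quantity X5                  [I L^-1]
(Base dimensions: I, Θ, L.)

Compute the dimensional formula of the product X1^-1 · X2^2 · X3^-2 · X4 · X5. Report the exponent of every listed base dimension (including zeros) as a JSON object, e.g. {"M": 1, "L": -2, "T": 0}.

{"I": 2, "Θ": -1, "L": -1}

Dimensional matrix (I×Θ×L by X1×X2×X3×X4×X5):
  I: [-1 -1 -2 -2  1]
  Θ: [ 0  0  1  1  0]
  L: [ 1  1  1  1 -1]
  [I]: (-1)·-1+(2)·-1+(-2)·-2+(1)·-2+(1)·1 = 2
  [Θ]: (-1)·0+(2)·0+(-2)·1+(1)·1+(1)·0 = -1
  [L]: (-1)·1+(2)·1+(-2)·1+(1)·1+(1)·-1 = -1
⇒ I^2 Θ^-1 L^-1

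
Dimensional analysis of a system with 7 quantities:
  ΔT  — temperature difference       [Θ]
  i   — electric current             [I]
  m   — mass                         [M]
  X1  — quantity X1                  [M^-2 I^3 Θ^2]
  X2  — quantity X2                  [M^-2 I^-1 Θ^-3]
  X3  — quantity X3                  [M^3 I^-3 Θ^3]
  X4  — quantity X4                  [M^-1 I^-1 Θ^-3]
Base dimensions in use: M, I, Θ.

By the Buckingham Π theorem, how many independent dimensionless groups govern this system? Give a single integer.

Write exponents as rows M,I,Θ / cols ΔT,i,m,X1,X2,X3,X4:
  M: [ 0  0  1 -2 -2  3 -1]
  I: [ 0  1  0  3 -1 -3 -1]
  Θ: [ 1  0  0  2 -3  3 -3]
RREF → pivots at {ΔT,i,m} ⇒ r = 3
Π count = n − r = 7 − 3 = 4

4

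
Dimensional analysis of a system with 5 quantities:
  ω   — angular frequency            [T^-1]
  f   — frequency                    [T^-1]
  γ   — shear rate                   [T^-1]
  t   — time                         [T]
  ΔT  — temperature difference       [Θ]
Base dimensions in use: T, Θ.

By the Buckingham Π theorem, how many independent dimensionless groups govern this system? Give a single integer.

3

Exponent matrix [T,Θ] × [ω,f,γ,t,ΔT]:
  T: [-1 -1 -1  1  0]
  Θ: [ 0  0  0  0  1]
Row reduction gives pivot columns ω,ΔT; rank = 2
Π count = n − r = 5 − 2 = 3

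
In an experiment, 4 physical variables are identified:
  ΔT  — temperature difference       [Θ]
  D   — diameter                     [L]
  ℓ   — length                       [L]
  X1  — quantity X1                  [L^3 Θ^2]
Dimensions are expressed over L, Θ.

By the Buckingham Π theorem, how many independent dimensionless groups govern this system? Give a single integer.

Exponent matrix [L,Θ] × [ΔT,D,ℓ,X1]:
  L: [ 0  1  1  3]
  Θ: [ 1  0  0  2]
Row reduction gives pivot columns ΔT,D; rank = 2
Π count = n − r = 4 − 2 = 2

2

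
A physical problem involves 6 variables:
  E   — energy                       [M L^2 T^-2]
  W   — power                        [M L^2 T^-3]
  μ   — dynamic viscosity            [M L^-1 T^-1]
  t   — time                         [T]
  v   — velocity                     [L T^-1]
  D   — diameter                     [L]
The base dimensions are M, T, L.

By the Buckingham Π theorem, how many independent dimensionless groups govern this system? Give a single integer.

3

Dimensional matrix (M×T×L by E×W×μ×t×v×D):
  M: [ 1  1  1  0  0  0]
  T: [-2 -3 -1  1 -1  0]
  L: [ 2  2 -1  0  1  1]
RREF → pivots at {E,W,μ} ⇒ r = 3
6 vars − rank 3 = 3 Π groups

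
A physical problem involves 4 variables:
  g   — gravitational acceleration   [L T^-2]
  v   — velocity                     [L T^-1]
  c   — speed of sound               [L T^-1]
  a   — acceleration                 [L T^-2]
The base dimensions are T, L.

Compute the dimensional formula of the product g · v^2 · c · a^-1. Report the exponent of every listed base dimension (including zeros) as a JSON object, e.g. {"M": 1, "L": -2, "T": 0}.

{"T": -3, "L": 3}

Exponent matrix [T,L] × [g,v,c,a]:
  T: [-2 -1 -1 -2]
  L: [ 1  1  1  1]
  [T]: (1)·-2+(2)·-1+(1)·-1+(-1)·-2 = -3
  [L]: (1)·1+(2)·1+(1)·1+(-1)·1 = 3
⇒ T^-3 L^3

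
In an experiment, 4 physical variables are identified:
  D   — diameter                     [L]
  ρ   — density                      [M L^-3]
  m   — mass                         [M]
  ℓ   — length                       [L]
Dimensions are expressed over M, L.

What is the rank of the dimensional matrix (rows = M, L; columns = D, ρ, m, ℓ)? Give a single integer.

2

Write exponents as rows M,L / cols D,ρ,m,ℓ:
  M: [ 0  1  1  0]
  L: [ 1 -3  0  1]
Echelon form has 2 nonzero rows (pivots: D,ρ)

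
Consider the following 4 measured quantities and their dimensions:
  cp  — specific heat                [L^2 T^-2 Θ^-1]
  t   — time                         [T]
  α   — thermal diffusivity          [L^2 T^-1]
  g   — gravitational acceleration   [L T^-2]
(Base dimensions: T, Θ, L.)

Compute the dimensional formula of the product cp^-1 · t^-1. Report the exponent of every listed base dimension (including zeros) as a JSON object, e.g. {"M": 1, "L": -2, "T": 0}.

Exponent matrix [T,Θ,L] × [cp,t,α,g]:
  T: [-2  1 -1 -2]
  Θ: [-1  0  0  0]
  L: [ 2  0  2  1]
  [T]: (-1)·-2+(-1)·1 = 1
  [Θ]: (-1)·-1+(-1)·0 = 1
  [L]: (-1)·2+(-1)·0 = -2
⇒ T Θ L^-2

{"T": 1, "Θ": 1, "L": -2}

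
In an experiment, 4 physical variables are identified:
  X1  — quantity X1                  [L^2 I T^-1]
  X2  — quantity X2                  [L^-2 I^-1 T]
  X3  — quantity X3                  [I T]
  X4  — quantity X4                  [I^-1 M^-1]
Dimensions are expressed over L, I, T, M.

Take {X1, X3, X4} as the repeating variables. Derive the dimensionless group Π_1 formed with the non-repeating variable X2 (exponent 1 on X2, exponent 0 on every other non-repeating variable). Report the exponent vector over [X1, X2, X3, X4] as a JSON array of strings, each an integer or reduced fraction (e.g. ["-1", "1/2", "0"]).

Write exponents as rows L,I,T,M / cols X1,X2,X3,X4:
  L: [ 2 -2  0  0]
  I: [ 1 -1  1 -1]
  T: [-1  1  1  0]
  M: [ 0  0  0 -1]
Echelon form has 3 nonzero rows (pivots: X1,X3,X4)
Repeat: X1,X3,X4; free: X2
RREF:
  r0: [   1   -1    0    0]
  r1: [   0    0    1    0]
  r2: [   0    0    0    1]
  r3: [   0    0    0    0]
Fix exponent of X2 at 1; solve each RREF row for its pivot's exponent:
  r0: exp(X1) + (-1)·1 = 0 ⇒ exp(X1) = 1
  r1: exp(X3) + (0)·1 = 0 ⇒ exp(X3) = 0
  r2: exp(X4) + (0)·1 = 0 ⇒ exp(X4) = 0
Π_1 = X1 · X2

["1", "1", "0", "0"]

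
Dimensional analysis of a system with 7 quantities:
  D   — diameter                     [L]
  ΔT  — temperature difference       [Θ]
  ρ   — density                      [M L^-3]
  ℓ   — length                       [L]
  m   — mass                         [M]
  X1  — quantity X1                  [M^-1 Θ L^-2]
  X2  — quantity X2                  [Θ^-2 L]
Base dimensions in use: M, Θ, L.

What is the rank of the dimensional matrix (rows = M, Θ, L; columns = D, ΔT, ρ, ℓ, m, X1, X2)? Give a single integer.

3

Dimensional matrix (M×Θ×L by D×ΔT×ρ×ℓ×m×X1×X2):
  M: [ 0  0  1  0  1 -1  0]
  Θ: [ 0  1  0  0  0  1 -2]
  L: [ 1  0 -3  1  0 -2  1]
Row reduction gives pivot columns D,ΔT,ρ; rank = 3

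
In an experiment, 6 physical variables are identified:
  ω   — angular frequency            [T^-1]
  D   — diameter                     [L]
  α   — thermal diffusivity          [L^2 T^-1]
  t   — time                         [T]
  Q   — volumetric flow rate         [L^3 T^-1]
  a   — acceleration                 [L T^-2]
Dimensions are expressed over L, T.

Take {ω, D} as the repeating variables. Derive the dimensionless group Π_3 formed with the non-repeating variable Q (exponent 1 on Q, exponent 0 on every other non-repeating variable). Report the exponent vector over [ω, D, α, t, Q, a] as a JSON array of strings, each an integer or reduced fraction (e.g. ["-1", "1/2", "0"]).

["-1", "-3", "0", "0", "1", "0"]

Exponent matrix [L,T] × [ω,D,α,t,Q,a]:
  L: [ 0  1  2  0  3  1]
  T: [-1  0 -1  1 -1 -2]
Row reduction gives pivot columns ω,D; rank = 2
Pivot set = {ω,D}, free = {α,t,Q,a}
RREF:
  r0: [   1    0    1   -1    1    2]
  r1: [   0    1    2    0    3    1]
Fix exponent of Q at 1, α at 0, t at 0, a at 0; solve each RREF row for its pivot's exponent:
  r0: exp(ω) + (1)·1 = 0 ⇒ exp(ω) = -1
  r1: exp(D) + (3)·1 = 0 ⇒ exp(D) = -3
Π_3 = ω^-1 · D^-3 · Q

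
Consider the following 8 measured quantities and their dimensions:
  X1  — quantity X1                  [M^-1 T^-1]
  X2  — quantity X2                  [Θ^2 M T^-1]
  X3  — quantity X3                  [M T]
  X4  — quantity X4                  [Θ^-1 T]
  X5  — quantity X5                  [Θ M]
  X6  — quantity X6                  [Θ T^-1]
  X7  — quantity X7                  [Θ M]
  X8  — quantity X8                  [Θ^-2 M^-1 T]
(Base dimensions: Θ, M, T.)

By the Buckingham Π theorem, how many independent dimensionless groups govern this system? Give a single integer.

Exponent matrix [Θ,M,T] × [X1,X2,X3,X4,X5,X6,X7,X8]:
  Θ: [ 0  2  0 -1  1  1  1 -2]
  M: [-1  1  1  0  1  0  1 -1]
  T: [-1 -1  1  1  0 -1  0  1]
RREF → pivots at {X1,X2} ⇒ r = 2
Π count = n − r = 8 − 2 = 6

6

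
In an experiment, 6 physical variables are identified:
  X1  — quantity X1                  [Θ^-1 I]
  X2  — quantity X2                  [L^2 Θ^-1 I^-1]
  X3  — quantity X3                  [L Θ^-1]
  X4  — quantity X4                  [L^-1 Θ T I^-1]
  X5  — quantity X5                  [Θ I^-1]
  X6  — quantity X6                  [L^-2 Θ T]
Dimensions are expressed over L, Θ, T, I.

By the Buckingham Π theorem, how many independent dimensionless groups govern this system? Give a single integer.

3

Dimensional matrix (L×Θ×T×I by X1×X2×X3×X4×X5×X6):
  L: [ 0  2  1 -1  0 -2]
  Θ: [-1 -1 -1  1  1  1]
  T: [ 0  0  0  1  0  1]
  I: [ 1 -1  0 -1 -1  0]
Row reduction gives pivot columns X1,X2,X4; rank = 3
n=6, r=3 ⇒ 3 dimensionless groups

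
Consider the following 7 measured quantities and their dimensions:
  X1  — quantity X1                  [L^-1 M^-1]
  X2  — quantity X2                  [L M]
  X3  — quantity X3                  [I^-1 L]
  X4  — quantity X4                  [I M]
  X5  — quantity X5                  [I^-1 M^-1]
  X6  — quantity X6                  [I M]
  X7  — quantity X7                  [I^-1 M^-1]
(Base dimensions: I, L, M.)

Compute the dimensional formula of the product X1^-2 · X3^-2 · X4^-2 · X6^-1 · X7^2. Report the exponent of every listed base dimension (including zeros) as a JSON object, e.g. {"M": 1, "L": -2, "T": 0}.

{"I": -3, "L": 0, "M": -3}

Write exponents as rows I,L,M / cols X1,X2,X3,X4,X5,X6,X7:
  I: [ 0  0 -1  1 -1  1 -1]
  L: [-1  1  1  0  0  0  0]
  M: [-1  1  0  1 -1  1 -1]
  [I]: (-2)·0+(-2)·-1+(-2)·1+(-1)·1+(2)·-1 = -3
  [L]: (-2)·-1+(-2)·1+(-2)·0+(-1)·0+(2)·0 = 0
  [M]: (-2)·-1+(-2)·0+(-2)·1+(-1)·1+(2)·-1 = -3
⇒ I^-3 M^-3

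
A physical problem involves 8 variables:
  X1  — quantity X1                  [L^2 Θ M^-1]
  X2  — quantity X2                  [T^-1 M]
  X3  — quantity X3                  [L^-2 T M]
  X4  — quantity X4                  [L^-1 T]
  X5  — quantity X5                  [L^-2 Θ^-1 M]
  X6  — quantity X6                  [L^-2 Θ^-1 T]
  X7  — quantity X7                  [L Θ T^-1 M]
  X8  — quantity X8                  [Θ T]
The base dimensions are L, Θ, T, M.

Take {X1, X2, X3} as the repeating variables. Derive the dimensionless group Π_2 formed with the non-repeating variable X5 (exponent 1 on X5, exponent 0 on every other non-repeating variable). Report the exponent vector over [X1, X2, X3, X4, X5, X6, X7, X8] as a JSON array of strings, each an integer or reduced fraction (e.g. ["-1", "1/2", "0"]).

["1", "0", "0", "0", "1", "0", "0", "0"]

Write exponents as rows L,Θ,T,M / cols X1,X2,X3,X4,X5,X6,X7,X8:
  L: [ 2  0 -2 -1 -2 -2  1  0]
  Θ: [ 1  0  0  0 -1 -1  1  1]
  T: [ 0 -1  1  1  0  1 -1  1]
  M: [-1  1  1  0  1  0  1  0]
Echelon form has 3 nonzero rows (pivots: X1,X2,X3)
Pivot set = {X1,X2,X3}, free = {X4,X5,X6,X7,X8}
RREF:
  r0: [   1    0    0    0   -1   -1    1    1]
  r1: [   0    1    0 -1/2    0   -1  3/2    0]
  r2: [   0    0    1  1/2    0    0  1/2    1]
  r3: [   0    0    0    0    0    0    0    0]
Fix exponent of X5 at 1, X4 at 0, X6 at 0, X7 at 0, X8 at 0; solve each RREF row for its pivot's exponent:
  r0: exp(X1) + (-1)·1 = 0 ⇒ exp(X1) = 1
  r1: exp(X2) + (0)·1 = 0 ⇒ exp(X2) = 0
  r2: exp(X3) + (0)·1 = 0 ⇒ exp(X3) = 0
Π_2 = X1 · X5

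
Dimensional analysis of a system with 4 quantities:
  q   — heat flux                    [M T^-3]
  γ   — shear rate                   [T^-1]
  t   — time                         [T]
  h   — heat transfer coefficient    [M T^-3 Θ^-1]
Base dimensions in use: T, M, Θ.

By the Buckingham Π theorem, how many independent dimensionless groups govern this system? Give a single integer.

1

Dimensional matrix (T×M×Θ by q×γ×t×h):
  T: [-3 -1  1 -3]
  M: [ 1  0  0  1]
  Θ: [ 0  0  0 -1]
Row reduction gives pivot columns q,γ,h; rank = 3
n=4, r=3 ⇒ 1 dimensionless group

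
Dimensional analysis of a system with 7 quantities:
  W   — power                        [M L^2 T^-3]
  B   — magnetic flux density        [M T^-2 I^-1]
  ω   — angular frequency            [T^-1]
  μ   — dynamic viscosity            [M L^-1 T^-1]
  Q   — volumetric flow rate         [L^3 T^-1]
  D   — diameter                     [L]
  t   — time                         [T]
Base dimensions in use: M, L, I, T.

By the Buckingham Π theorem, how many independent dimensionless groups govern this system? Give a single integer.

Dimensional matrix (M×L×I×T by W×B×ω×μ×Q×D×t):
  M: [ 1  1  0  1  0  0  0]
  L: [ 2  0  0 -1  3  1  0]
  I: [ 0 -1  0  0  0  0  0]
  T: [-3 -2 -1 -1 -1  0  1]
RREF → pivots at {W,B,ω,μ} ⇒ r = 4
Π count = n − r = 7 − 4 = 3

3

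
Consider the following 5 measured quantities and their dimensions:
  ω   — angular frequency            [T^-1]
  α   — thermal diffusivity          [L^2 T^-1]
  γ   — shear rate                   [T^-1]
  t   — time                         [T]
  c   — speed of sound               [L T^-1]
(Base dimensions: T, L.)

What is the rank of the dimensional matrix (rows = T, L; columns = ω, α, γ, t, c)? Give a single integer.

Write exponents as rows T,L / cols ω,α,γ,t,c:
  T: [-1 -1 -1  1 -1]
  L: [ 0  2  0  0  1]
Row reduction gives pivot columns ω,α; rank = 2

2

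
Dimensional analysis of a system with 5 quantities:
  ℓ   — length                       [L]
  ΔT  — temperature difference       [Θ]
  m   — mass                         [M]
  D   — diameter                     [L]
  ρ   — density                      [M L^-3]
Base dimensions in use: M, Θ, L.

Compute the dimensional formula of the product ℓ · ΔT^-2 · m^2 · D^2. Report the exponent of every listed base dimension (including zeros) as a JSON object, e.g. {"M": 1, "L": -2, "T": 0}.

Write exponents as rows M,Θ,L / cols ℓ,ΔT,m,D,ρ:
  M: [ 0  0  1  0  1]
  Θ: [ 0  1  0  0  0]
  L: [ 1  0  0  1 -3]
  [M]: (1)·0+(-2)·0+(2)·1+(2)·0 = 2
  [Θ]: (1)·0+(-2)·1+(2)·0+(2)·0 = -2
  [L]: (1)·1+(-2)·0+(2)·0+(2)·1 = 3
⇒ M^2 Θ^-2 L^3

{"M": 2, "Θ": -2, "L": 3}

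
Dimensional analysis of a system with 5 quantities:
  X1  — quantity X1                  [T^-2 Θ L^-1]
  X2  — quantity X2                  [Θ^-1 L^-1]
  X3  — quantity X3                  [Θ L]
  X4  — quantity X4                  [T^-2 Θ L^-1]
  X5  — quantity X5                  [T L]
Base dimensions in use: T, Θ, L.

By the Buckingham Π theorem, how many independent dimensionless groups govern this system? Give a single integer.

3

Write exponents as rows T,Θ,L / cols X1,X2,X3,X4,X5:
  T: [-2  0  0 -2  1]
  Θ: [ 1 -1  1  1  0]
  L: [-1 -1  1 -1  1]
Row reduction gives pivot columns X1,X2; rank = 2
Π count = n − r = 5 − 2 = 3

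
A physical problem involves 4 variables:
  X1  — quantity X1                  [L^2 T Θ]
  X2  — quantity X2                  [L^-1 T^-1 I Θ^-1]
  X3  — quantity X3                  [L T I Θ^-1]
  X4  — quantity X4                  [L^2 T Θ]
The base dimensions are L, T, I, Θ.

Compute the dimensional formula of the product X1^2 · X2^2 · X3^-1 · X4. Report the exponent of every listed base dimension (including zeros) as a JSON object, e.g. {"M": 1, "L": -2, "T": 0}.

{"L": 3, "T": 0, "I": 1, "Θ": 2}

Dimensional matrix (L×T×I×Θ by X1×X2×X3×X4):
  L: [ 2 -1  1  2]
  T: [ 1 -1  1  1]
  I: [ 0  1  1  0]
  Θ: [ 1 -1 -1  1]
  [L]: (2)·2+(2)·-1+(-1)·1+(1)·2 = 3
  [T]: (2)·1+(2)·-1+(-1)·1+(1)·1 = 0
  [I]: (2)·0+(2)·1+(-1)·1+(1)·0 = 1
  [Θ]: (2)·1+(2)·-1+(-1)·-1+(1)·1 = 2
⇒ L^3 I Θ^2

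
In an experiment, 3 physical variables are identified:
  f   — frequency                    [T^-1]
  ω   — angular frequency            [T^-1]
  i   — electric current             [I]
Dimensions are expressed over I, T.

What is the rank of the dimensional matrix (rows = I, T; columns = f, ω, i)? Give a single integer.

Dimensional matrix (I×T by f×ω×i):
  I: [ 0  0  1]
  T: [-1 -1  0]
Row reduction gives pivot columns f,i; rank = 2

2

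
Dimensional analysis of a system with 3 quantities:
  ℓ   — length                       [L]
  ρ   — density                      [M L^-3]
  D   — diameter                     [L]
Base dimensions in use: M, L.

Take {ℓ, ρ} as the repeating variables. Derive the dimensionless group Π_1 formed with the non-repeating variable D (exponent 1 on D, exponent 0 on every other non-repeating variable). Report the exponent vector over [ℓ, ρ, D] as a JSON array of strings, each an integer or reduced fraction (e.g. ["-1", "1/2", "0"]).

["-1", "0", "1"]

Dimensional matrix (M×L by ℓ×ρ×D):
  M: [ 0  1  0]
  L: [ 1 -3  1]
Echelon form has 2 nonzero rows (pivots: ℓ,ρ)
Repeat: ℓ,ρ; free: D
RREF:
  r0: [   1    0    1]
  r1: [   0    1    0]
Fix exponent of D at 1; solve each RREF row for its pivot's exponent:
  r0: exp(ℓ) + (1)·1 = 0 ⇒ exp(ℓ) = -1
  r1: exp(ρ) + (0)·1 = 0 ⇒ exp(ρ) = 0
Π_1 = ℓ^-1 · D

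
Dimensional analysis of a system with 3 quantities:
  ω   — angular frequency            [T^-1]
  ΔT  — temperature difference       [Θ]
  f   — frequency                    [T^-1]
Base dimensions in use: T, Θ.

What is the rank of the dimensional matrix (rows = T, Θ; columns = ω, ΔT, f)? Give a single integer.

Dimensional matrix (T×Θ by ω×ΔT×f):
  T: [-1  0 -1]
  Θ: [ 0  1  0]
Echelon form has 2 nonzero rows (pivots: ω,ΔT)

2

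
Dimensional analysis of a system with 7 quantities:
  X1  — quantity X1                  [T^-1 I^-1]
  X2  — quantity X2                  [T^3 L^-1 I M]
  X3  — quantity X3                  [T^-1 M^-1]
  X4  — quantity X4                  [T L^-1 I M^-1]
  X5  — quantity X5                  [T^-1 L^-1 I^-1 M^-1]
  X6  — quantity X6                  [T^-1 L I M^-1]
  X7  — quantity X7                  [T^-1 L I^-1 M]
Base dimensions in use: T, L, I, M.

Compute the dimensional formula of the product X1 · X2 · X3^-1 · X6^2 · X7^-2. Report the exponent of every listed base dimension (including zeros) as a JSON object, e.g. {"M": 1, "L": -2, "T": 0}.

Dimensional matrix (T×L×I×M by X1×X2×X3×X4×X5×X6×X7):
  T: [-1  3 -1  1 -1 -1 -1]
  L: [ 0 -1  0 -1 -1  1  1]
  I: [-1  1  0  1 -1  1 -1]
  M: [ 0  1 -1 -1 -1 -1  1]
  [T]: (1)·-1+(1)·3+(-1)·-1+(2)·-1+(-2)·-1 = 3
  [L]: (1)·0+(1)·-1+(-1)·0+(2)·1+(-2)·1 = -1
  [I]: (1)·-1+(1)·1+(-1)·0+(2)·1+(-2)·-1 = 4
  [M]: (1)·0+(1)·1+(-1)·-1+(2)·-1+(-2)·1 = -2
⇒ T^3 L^-1 I^4 M^-2

{"T": 3, "L": -1, "I": 4, "M": -2}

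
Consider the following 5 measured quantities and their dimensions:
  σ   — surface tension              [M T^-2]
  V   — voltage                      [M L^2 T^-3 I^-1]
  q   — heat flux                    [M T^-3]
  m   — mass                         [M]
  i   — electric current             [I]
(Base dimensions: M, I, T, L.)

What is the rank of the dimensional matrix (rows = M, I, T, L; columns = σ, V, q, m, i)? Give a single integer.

Exponent matrix [M,I,T,L] × [σ,V,q,m,i]:
  M: [ 1  1  1  1  0]
  I: [ 0 -1  0  0  1]
  T: [-2 -3 -3  0  0]
  L: [ 0  2  0  0  0]
RREF → pivots at {σ,V,q,i} ⇒ r = 4

4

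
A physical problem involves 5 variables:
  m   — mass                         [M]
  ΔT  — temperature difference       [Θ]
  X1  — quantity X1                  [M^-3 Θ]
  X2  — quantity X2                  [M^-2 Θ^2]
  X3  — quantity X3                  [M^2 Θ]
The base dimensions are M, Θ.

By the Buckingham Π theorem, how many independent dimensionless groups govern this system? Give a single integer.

Dimensional matrix (M×Θ by m×ΔT×X1×X2×X3):
  M: [ 1  0 -3 -2  2]
  Θ: [ 0  1  1  2  1]
Echelon form has 2 nonzero rows (pivots: m,ΔT)
Π count = n − r = 5 − 2 = 3

3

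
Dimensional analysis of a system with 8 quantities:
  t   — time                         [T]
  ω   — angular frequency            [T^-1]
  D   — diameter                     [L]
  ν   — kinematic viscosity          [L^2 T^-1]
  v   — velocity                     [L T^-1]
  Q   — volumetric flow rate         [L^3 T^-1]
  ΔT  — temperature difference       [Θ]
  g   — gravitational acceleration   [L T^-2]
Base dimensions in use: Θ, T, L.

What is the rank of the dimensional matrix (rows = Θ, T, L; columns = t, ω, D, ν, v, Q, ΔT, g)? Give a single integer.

3

Exponent matrix [Θ,T,L] × [t,ω,D,ν,v,Q,ΔT,g]:
  Θ: [ 0  0  0  0  0  0  1  0]
  T: [ 1 -1  0 -1 -1 -1  0 -2]
  L: [ 0  0  1  2  1  3  0  1]
RREF → pivots at {t,D,ΔT} ⇒ r = 3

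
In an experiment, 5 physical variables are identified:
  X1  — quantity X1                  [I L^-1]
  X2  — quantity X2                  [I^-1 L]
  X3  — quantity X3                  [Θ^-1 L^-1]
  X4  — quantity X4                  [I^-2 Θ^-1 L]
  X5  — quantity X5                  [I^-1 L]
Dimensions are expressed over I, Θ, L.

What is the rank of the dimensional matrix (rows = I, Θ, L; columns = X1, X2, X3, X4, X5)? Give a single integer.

Dimensional matrix (I×Θ×L by X1×X2×X3×X4×X5):
  I: [ 1 -1  0 -2 -1]
  Θ: [ 0  0 -1 -1  0]
  L: [-1  1 -1  1  1]
Echelon form has 2 nonzero rows (pivots: X1,X3)

2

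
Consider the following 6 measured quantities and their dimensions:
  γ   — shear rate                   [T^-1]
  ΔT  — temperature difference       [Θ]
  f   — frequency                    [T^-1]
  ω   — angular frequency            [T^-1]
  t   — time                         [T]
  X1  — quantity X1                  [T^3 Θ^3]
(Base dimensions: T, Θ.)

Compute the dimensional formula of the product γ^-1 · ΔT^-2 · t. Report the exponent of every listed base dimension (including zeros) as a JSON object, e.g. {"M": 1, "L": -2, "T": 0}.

{"T": 2, "Θ": -2}

Write exponents as rows T,Θ / cols γ,ΔT,f,ω,t,X1:
  T: [-1  0 -1 -1  1  3]
  Θ: [ 0  1  0  0  0  3]
  [T]: (-1)·-1+(-2)·0+(1)·1 = 2
  [Θ]: (-1)·0+(-2)·1+(1)·0 = -2
⇒ T^2 Θ^-2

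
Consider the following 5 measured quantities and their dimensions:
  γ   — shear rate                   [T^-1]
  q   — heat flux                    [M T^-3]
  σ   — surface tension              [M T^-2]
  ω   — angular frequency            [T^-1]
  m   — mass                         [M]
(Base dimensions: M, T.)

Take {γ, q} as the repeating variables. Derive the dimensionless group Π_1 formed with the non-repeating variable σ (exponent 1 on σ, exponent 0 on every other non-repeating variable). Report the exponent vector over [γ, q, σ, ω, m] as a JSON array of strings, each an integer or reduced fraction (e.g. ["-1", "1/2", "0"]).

["1", "-1", "1", "0", "0"]

Exponent matrix [M,T] × [γ,q,σ,ω,m]:
  M: [ 0  1  1  0  1]
  T: [-1 -3 -2 -1  0]
Echelon form has 2 nonzero rows (pivots: γ,q)
Repeat: γ,q; free: σ,ω,m
RREF:
  r0: [   1    0   -1    1   -3]
  r1: [   0    1    1    0    1]
Fix exponent of σ at 1, ω at 0, m at 0; solve each RREF row for its pivot's exponent:
  r0: exp(γ) + (-1)·1 = 0 ⇒ exp(γ) = 1
  r1: exp(q) + (1)·1 = 0 ⇒ exp(q) = -1
Π_1 = γ · q^-1 · σ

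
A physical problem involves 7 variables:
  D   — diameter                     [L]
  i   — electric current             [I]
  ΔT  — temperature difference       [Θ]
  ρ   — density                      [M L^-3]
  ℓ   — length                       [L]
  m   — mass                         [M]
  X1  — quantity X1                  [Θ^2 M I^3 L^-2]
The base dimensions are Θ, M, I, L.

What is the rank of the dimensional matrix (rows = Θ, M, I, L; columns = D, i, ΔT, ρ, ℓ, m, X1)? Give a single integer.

4

Write exponents as rows Θ,M,I,L / cols D,i,ΔT,ρ,ℓ,m,X1:
  Θ: [ 0  0  1  0  0  0  2]
  M: [ 0  0  0  1  0  1  1]
  I: [ 0  1  0  0  0  0  3]
  L: [ 1  0  0 -3  1  0 -2]
Row reduction gives pivot columns D,i,ΔT,ρ; rank = 4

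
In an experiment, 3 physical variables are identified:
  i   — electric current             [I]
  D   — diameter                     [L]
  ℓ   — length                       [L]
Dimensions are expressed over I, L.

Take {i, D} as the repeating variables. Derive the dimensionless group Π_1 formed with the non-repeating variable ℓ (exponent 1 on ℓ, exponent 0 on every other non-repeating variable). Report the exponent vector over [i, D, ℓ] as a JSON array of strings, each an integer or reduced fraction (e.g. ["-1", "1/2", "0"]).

["0", "-1", "1"]

Dimensional matrix (I×L by i×D×ℓ):
  I: [ 1  0  0]
  L: [ 0  1  1]
Row reduction gives pivot columns i,D; rank = 2
Pivot set = {i,D}, free = {ℓ}
RREF:
  r0: [   1    0    0]
  r1: [   0    1    1]
Fix exponent of ℓ at 1; solve each RREF row for its pivot's exponent:
  r0: exp(i) + (0)·1 = 0 ⇒ exp(i) = 0
  r1: exp(D) + (1)·1 = 0 ⇒ exp(D) = -1
Π_1 = D^-1 · ℓ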